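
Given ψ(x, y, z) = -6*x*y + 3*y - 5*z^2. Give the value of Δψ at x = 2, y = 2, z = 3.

∂²ψ/∂x² = 0
∂²ψ/∂y² = 0
∂²ψ/∂z² = -10
∇²ψ = -10
At (2, 2, 3): -10.

-10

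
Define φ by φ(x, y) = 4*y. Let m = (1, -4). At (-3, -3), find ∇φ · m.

-16

∂φ/∂x = 0
∂φ/∂y = 4
∇φ at (-3, -3) = (0, 4)
∇φ · m = (0)(1) + (4)(-4) = -16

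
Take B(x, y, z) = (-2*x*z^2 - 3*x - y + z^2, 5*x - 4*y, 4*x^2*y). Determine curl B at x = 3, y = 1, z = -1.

(∇×B)₁ = ∂B₃/∂y − ∂B₂/∂z = 4*x^2
(∇×B)₂ = ∂B₁/∂z − ∂B₃/∂x = -8*x*y - 4*x*z + 2*z
(∇×B)₃ = ∂B₂/∂x − ∂B₁/∂y = 6
∇×B = (4*x^2, -8*x*y - 4*x*z + 2*z, 6)
At (3, 1, -1): (36, -14, 6).

(36, -14, 6)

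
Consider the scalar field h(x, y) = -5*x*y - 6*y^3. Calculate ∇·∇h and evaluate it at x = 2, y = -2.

∂²h/∂x² = 0
∂²h/∂y² = -36*y
∇²h = -36*y
At (2, -2): 72.

72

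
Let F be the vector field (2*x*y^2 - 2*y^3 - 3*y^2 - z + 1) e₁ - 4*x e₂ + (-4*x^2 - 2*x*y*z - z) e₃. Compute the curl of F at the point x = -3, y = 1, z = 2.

(12, -21, 20)

(∇×F)₁ = ∂F₃/∂y − ∂F₂/∂z = -2*x*z
(∇×F)₂ = ∂F₁/∂z − ∂F₃/∂x = 8*x + 2*y*z - 1
(∇×F)₃ = ∂F₂/∂x − ∂F₁/∂y = -4*x*y + 6*y^2 + 6*y - 4
∇×F = (-2*x*z, 8*x + 2*y*z - 1, -4*x*y + 6*y^2 + 6*y - 4)
At (-3, 1, 2): (12, -21, 20).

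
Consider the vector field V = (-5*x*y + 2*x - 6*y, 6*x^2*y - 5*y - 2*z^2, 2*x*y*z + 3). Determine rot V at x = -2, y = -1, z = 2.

(∇×V)₁ = ∂V₃/∂y − ∂V₂/∂z = 2*x*z + 4*z
(∇×V)₂ = ∂V₁/∂z − ∂V₃/∂x = -2*y*z
(∇×V)₃ = ∂V₂/∂x − ∂V₁/∂y = 12*x*y + 5*x + 6
∇×V = (2*x*z + 4*z, -2*y*z, 12*x*y + 5*x + 6)
At (-2, -1, 2): (0, 4, 20).

(0, 4, 20)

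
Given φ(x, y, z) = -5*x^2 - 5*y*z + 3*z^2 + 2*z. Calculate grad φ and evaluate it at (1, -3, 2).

∂φ/∂x = -10*x
∂φ/∂y = -5*z
∂φ/∂z = -5*y + 6*z + 2
∇φ = (-10*x, -5*z, -5*y + 6*z + 2)
At (1, -3, 2): (-10, -10, 29).

(-10, -10, 29)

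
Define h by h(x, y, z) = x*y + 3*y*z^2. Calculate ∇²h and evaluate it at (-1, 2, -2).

12

∂²h/∂x² = 0
∂²h/∂y² = 0
∂²h/∂z² = 6*y
∇²h = 6*y
At (-1, 2, -2): 12.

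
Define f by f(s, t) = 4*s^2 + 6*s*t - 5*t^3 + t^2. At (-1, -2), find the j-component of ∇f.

-70

(∇f)_2 = ∂f/∂t = 6*s - 15*t^2 + 2*t
At (-1, -2): -70.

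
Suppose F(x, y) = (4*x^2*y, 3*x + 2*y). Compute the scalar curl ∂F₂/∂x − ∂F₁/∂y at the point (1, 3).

-1

∂F₂/∂x = 3
∂F₁/∂y = 4*x^2
Scalar curl = -4*x^2 + 3
At (1, 3): -1.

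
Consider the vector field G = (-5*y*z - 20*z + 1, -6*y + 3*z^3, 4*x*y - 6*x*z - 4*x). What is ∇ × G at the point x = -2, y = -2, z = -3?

(-89, -16, -15)

(∇×G)₁ = ∂G₃/∂y − ∂G₂/∂z = 4*x - 9*z^2
(∇×G)₂ = ∂G₁/∂z − ∂G₃/∂x = -9*y + 6*z - 16
(∇×G)₃ = ∂G₂/∂x − ∂G₁/∂y = 5*z
∇×G = (4*x - 9*z^2, -9*y + 6*z - 16, 5*z)
At (-2, -2, -3): (-89, -16, -15).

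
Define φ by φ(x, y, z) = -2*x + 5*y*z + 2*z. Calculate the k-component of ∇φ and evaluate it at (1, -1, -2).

(∇φ)_3 = ∂φ/∂z = 5*y + 2
At (1, -1, -2): -3.

-3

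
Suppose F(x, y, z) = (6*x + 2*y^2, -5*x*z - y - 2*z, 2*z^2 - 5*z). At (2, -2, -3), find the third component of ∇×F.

23

(∇×F)_3 = ∂F₂/∂x − ∂F₁/∂y
= -5*z − (4*y)
= -4*y - 5*z
At (2, -2, -3): 23.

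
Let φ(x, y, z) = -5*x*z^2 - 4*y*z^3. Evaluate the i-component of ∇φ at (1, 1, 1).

(∇φ)_1 = ∂φ/∂x = -5*z^2
At (1, 1, 1): -5.

-5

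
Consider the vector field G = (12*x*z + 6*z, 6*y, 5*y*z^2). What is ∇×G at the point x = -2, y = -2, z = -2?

(∇×G)₁ = ∂G₃/∂y − ∂G₂/∂z = 5*z^2
(∇×G)₂ = ∂G₁/∂z − ∂G₃/∂x = 12*x + 6
(∇×G)₃ = ∂G₂/∂x − ∂G₁/∂y = 0
∇×G = (5*z^2, 12*x + 6, 0)
At (-2, -2, -2): (20, -18, 0).

(20, -18, 0)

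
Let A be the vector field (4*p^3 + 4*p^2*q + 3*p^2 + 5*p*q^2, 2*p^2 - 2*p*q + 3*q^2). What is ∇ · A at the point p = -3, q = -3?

∂A₁/∂p = 12*p^2 + 8*p*q + 6*p + 5*q^2
∂A₂/∂q = -2*p + 6*q
∇·A = 12*p^2 + 8*p*q + 4*p + 5*q^2 + 6*q
At (-3, -3): 195.

195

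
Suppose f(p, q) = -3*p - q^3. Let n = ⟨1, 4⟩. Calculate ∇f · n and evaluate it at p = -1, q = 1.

-15

∂f/∂p = -3
∂f/∂q = -3*q^2
∇f at (-1, 1) = (-3, -3)
∇f · n = (-3)(1) + (-3)(4) = -15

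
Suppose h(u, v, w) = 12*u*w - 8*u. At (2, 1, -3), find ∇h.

(-44, 0, 24)

∂h/∂u = 12*w - 8
∂h/∂v = 0
∂h/∂w = 12*u
∇h = (12*w - 8, 0, 12*u)
At (2, 1, -3): (-44, 0, 24).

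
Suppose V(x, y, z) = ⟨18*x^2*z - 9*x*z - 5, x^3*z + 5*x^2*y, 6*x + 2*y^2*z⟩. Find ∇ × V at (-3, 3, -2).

(∇×V)₁ = ∂V₃/∂y − ∂V₂/∂z = -x^3 + 4*y*z
(∇×V)₂ = ∂V₁/∂z − ∂V₃/∂x = 18*x^2 - 9*x - 6
(∇×V)₃ = ∂V₂/∂x − ∂V₁/∂y = 3*x^2*z + 10*x*y
∇×V = (-x^3 + 4*y*z, 18*x^2 - 9*x - 6, 3*x^2*z + 10*x*y)
At (-3, 3, -2): (3, 183, -144).

(3, 183, -144)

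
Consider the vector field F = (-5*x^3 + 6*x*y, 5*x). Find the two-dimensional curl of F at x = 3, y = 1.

∂F₂/∂x = 5
∂F₁/∂y = 6*x
Scalar curl = -6*x + 5
At (3, 1): -13.

-13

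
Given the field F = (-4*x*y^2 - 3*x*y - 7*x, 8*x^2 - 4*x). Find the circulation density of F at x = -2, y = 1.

-58

∂F₂/∂x = 16*x - 4
∂F₁/∂y = -8*x*y - 3*x
Scalar curl = 8*x*y + 19*x - 4
At (-2, 1): -58.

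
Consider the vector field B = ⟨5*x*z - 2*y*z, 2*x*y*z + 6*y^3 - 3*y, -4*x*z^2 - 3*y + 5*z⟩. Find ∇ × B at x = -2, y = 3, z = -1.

(∇×B)₁ = ∂B₃/∂y − ∂B₂/∂z = -2*x*y - 3
(∇×B)₂ = ∂B₁/∂z − ∂B₃/∂x = 5*x - 2*y + 4*z^2
(∇×B)₃ = ∂B₂/∂x − ∂B₁/∂y = 2*y*z + 2*z
∇×B = (-2*x*y - 3, 5*x - 2*y + 4*z^2, 2*y*z + 2*z)
At (-2, 3, -1): (9, -12, -8).

(9, -12, -8)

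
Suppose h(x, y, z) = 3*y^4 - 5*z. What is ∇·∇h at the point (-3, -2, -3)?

∂²h/∂x² = 0
∂²h/∂y² = 36*y^2
∂²h/∂z² = 0
∇²h = 36*y^2
At (-3, -2, -3): 144.

144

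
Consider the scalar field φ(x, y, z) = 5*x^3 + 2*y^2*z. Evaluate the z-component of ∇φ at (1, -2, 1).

(∇φ)_3 = ∂φ/∂z = 2*y^2
At (1, -2, 1): 8.

8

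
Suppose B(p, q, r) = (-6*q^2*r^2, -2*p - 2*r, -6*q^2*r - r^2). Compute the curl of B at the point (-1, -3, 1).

(∇×B)₁ = ∂B₃/∂q − ∂B₂/∂r = -12*q*r + 2
(∇×B)₂ = ∂B₁/∂r − ∂B₃/∂p = -12*q^2*r
(∇×B)₃ = ∂B₂/∂p − ∂B₁/∂q = 12*q*r^2 - 2
∇×B = (-12*q*r + 2, -12*q^2*r, 12*q*r^2 - 2)
At (-1, -3, 1): (38, -108, -38).

(38, -108, -38)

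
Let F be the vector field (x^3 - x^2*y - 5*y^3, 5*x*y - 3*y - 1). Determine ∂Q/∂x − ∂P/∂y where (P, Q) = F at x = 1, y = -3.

∂F₂/∂x = 5*y
∂F₁/∂y = -x^2 - 15*y^2
Scalar curl = x^2 + 15*y^2 + 5*y
At (1, -3): 121.

121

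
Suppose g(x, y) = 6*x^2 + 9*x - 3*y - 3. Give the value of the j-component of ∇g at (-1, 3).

(∇g)_2 = ∂g/∂y = -3
At (-1, 3): -3.

-3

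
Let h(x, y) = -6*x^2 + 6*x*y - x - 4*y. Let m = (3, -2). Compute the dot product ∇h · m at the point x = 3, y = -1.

-157

∂h/∂x = -12*x + 6*y - 1
∂h/∂y = 6*x - 4
∇h at (3, -1) = (-43, 14)
∇h · m = (-43)(3) + (14)(-2) = -157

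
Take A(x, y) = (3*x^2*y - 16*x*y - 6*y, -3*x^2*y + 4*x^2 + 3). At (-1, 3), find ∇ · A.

-69

∂A₁/∂x = 6*x*y - 16*y
∂A₂/∂y = -3*x^2
∇·A = -3*x^2 + 6*x*y - 16*y
At (-1, 3): -69.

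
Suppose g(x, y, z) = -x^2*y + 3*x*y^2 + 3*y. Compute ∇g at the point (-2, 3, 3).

∂g/∂x = -2*x*y + 3*y^2
∂g/∂y = -x^2 + 6*x*y + 3
∂g/∂z = 0
∇g = (-2*x*y + 3*y^2, -x^2 + 6*x*y + 3, 0)
At (-2, 3, 3): (39, -37, 0).

(39, -37, 0)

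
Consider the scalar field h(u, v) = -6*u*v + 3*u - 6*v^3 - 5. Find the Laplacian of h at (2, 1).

∂²h/∂u² = 0
∂²h/∂v² = -36*v
∇²h = -36*v
At (2, 1): -36.

-36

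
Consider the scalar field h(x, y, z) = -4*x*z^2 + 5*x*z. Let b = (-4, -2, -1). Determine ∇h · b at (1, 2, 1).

-1

∂h/∂x = -4*z^2 + 5*z
∂h/∂y = 0
∂h/∂z = -8*x*z + 5*x
∇h at (1, 2, 1) = (1, 0, -3)
∇h · b = (1)(-4) + (0)(-2) + (-3)(-1) = -1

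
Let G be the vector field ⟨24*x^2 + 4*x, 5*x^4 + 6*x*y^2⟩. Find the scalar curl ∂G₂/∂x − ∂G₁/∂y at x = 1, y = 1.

∂G₂/∂x = 20*x^3 + 6*y^2
∂G₁/∂y = 0
Scalar curl = 20*x^3 + 6*y^2
At (1, 1): 26.

26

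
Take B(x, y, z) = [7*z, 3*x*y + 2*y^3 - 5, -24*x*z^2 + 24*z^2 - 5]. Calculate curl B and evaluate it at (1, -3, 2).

(∇×B)₁ = ∂B₃/∂y − ∂B₂/∂z = 0
(∇×B)₂ = ∂B₁/∂z − ∂B₃/∂x = 24*z^2 + 7
(∇×B)₃ = ∂B₂/∂x − ∂B₁/∂y = 3*y
∇×B = (0, 24*z^2 + 7, 3*y)
At (1, -3, 2): (0, 103, -9).

(0, 103, -9)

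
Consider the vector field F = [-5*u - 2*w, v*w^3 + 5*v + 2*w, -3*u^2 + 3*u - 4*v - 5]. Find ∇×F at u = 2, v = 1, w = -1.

(∇×F)₁ = ∂F₃/∂v − ∂F₂/∂w = -3*v*w^2 - 6
(∇×F)₂ = ∂F₁/∂w − ∂F₃/∂u = 6*u - 5
(∇×F)₃ = ∂F₂/∂u − ∂F₁/∂v = 0
∇×F = (-3*v*w^2 - 6, 6*u - 5, 0)
At (2, 1, -1): (-9, 7, 0).

(-9, 7, 0)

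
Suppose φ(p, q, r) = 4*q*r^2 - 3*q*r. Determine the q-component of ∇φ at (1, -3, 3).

(∇φ)_2 = ∂φ/∂q = 4*r^2 - 3*r
At (1, -3, 3): 27.

27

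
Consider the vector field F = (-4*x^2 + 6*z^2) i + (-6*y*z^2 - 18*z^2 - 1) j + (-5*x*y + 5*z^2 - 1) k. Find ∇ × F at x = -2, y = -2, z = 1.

(∇×F)₁ = ∂F₃/∂y − ∂F₂/∂z = -5*x + 12*y*z + 36*z
(∇×F)₂ = ∂F₁/∂z − ∂F₃/∂x = 5*y + 12*z
(∇×F)₃ = ∂F₂/∂x − ∂F₁/∂y = 0
∇×F = (-5*x + 12*y*z + 36*z, 5*y + 12*z, 0)
At (-2, -2, 1): (22, 2, 0).

(22, 2, 0)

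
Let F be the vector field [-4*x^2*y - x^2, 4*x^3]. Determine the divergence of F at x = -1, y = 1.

∂F₁/∂x = -8*x*y - 2*x
∂F₂/∂y = 0
∇·F = -8*x*y - 2*x
At (-1, 1): 10.

10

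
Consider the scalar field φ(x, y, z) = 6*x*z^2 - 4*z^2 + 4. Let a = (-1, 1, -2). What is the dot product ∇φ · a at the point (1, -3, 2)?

∂φ/∂x = 6*z^2
∂φ/∂y = 0
∂φ/∂z = 12*x*z - 8*z
∇φ at (1, -3, 2) = (24, 0, 8)
∇φ · a = (24)(-1) + (0)(1) + (8)(-2) = -40

-40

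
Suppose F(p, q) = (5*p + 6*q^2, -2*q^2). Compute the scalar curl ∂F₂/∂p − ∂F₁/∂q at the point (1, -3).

36

∂F₂/∂p = 0
∂F₁/∂q = 12*q
Scalar curl = -12*q
At (1, -3): 36.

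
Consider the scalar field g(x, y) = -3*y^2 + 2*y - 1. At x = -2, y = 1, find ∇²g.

∂²g/∂x² = 0
∂²g/∂y² = -6
∇²g = -6
At (-2, 1): -6.

-6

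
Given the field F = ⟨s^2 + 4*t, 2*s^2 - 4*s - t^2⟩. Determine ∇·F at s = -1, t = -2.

∂F₁/∂s = 2*s
∂F₂/∂t = -2*t
∇·F = 2*s - 2*t
At (-1, -2): 2.

2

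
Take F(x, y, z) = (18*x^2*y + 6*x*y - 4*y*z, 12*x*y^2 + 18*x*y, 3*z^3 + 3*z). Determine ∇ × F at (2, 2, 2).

(0, -8, 8)

(∇×F)₁ = ∂F₃/∂y − ∂F₂/∂z = 0
(∇×F)₂ = ∂F₁/∂z − ∂F₃/∂x = -4*y
(∇×F)₃ = ∂F₂/∂x − ∂F₁/∂y = -18*x^2 - 6*x + 12*y^2 + 18*y + 4*z
∇×F = (0, -4*y, -18*x^2 - 6*x + 12*y^2 + 18*y + 4*z)
At (2, 2, 2): (0, -8, 8).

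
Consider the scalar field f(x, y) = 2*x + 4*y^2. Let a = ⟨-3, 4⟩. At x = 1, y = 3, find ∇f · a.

90

∂f/∂x = 2
∂f/∂y = 8*y
∇f at (1, 3) = (2, 24)
∇f · a = (2)(-3) + (24)(4) = 90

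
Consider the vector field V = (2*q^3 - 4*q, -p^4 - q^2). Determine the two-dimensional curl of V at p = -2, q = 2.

12

∂V₂/∂p = -4*p^3
∂V₁/∂q = 6*q^2 - 4
Scalar curl = -4*p^3 - 6*q^2 + 4
At (-2, 2): 12.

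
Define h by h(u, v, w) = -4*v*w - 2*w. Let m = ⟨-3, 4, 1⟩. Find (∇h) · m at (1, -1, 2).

-30

∂h/∂u = 0
∂h/∂v = -4*w
∂h/∂w = -4*v - 2
∇h at (1, -1, 2) = (0, -8, 2)
∇h · m = (0)(-3) + (-8)(4) + (2)(1) = -30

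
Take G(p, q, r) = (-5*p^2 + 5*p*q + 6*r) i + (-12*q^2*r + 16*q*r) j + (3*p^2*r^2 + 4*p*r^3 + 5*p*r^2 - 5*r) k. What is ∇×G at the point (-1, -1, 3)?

(∇×G)₁ = ∂G₃/∂q − ∂G₂/∂r = 12*q^2 - 16*q
(∇×G)₂ = ∂G₁/∂r − ∂G₃/∂p = -6*p*r^2 - 4*r^3 - 5*r^2 + 6
(∇×G)₃ = ∂G₂/∂p − ∂G₁/∂q = -5*p
∇×G = (12*q^2 - 16*q, -6*p*r^2 - 4*r^3 - 5*r^2 + 6, -5*p)
At (-1, -1, 3): (28, -93, 5).

(28, -93, 5)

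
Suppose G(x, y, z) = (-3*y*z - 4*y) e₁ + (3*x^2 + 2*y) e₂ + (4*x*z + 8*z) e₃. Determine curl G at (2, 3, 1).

(0, -13, 19)

(∇×G)₁ = ∂G₃/∂y − ∂G₂/∂z = 0
(∇×G)₂ = ∂G₁/∂z − ∂G₃/∂x = -3*y - 4*z
(∇×G)₃ = ∂G₂/∂x − ∂G₁/∂y = 6*x + 3*z + 4
∇×G = (0, -3*y - 4*z, 6*x + 3*z + 4)
At (2, 3, 1): (0, -13, 19).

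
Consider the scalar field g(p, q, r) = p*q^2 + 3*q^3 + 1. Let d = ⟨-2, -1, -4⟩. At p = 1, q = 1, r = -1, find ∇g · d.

∂g/∂p = q^2
∂g/∂q = 2*p*q + 9*q^2
∂g/∂r = 0
∇g at (1, 1, -1) = (1, 11, 0)
∇g · d = (1)(-2) + (11)(-1) + (0)(-4) = -13

-13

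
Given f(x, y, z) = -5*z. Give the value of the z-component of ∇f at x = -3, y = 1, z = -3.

-5

(∇f)_3 = ∂f/∂z = -5
At (-3, 1, -3): -5.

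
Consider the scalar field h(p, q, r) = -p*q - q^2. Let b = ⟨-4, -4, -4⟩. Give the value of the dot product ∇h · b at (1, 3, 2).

40

∂h/∂p = -q
∂h/∂q = -p - 2*q
∂h/∂r = 0
∇h at (1, 3, 2) = (-3, -7, 0)
∇h · b = (-3)(-4) + (-7)(-4) + (0)(-4) = 40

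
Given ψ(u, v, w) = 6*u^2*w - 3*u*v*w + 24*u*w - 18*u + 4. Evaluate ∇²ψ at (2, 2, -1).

-12

∂²ψ/∂u² = 12*w
∂²ψ/∂v² = 0
∂²ψ/∂w² = 0
∇²ψ = 12*w
At (2, 2, -1): -12.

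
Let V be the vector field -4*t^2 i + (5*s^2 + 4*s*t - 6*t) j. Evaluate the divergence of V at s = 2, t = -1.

2

∂V₁/∂s = 0
∂V₂/∂t = 4*s - 6
∇·V = 4*s - 6
At (2, -1): 2.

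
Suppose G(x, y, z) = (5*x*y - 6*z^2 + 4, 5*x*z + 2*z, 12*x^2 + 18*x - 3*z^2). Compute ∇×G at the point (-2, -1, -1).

(8, 42, 5)

(∇×G)₁ = ∂G₃/∂y − ∂G₂/∂z = -5*x - 2
(∇×G)₂ = ∂G₁/∂z − ∂G₃/∂x = -24*x - 12*z - 18
(∇×G)₃ = ∂G₂/∂x − ∂G₁/∂y = -5*x + 5*z
∇×G = (-5*x - 2, -24*x - 12*z - 18, -5*x + 5*z)
At (-2, -1, -1): (8, 42, 5).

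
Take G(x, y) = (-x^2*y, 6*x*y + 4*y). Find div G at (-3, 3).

4

∂G₁/∂x = -2*x*y
∂G₂/∂y = 6*x + 4
∇·G = -2*x*y + 6*x + 4
At (-3, 3): 4.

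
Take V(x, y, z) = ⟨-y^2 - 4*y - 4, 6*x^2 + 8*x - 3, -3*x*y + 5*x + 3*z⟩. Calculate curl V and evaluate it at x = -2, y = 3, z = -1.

(6, 4, -6)

(∇×V)₁ = ∂V₃/∂y − ∂V₂/∂z = -3*x
(∇×V)₂ = ∂V₁/∂z − ∂V₃/∂x = 3*y - 5
(∇×V)₃ = ∂V₂/∂x − ∂V₁/∂y = 12*x + 2*y + 12
∇×V = (-3*x, 3*y - 5, 12*x + 2*y + 12)
At (-2, 3, -1): (6, 4, -6).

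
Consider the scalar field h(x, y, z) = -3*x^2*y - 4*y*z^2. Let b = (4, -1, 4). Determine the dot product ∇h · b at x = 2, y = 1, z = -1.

0

∂h/∂x = -6*x*y
∂h/∂y = -3*x^2 - 4*z^2
∂h/∂z = -8*y*z
∇h at (2, 1, -1) = (-12, -16, 8)
∇h · b = (-12)(4) + (-16)(-1) + (8)(4) = 0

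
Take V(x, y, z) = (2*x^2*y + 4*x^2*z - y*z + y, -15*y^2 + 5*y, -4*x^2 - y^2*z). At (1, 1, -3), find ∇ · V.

-46

∂V₁/∂x = 4*x*y + 8*x*z
∂V₂/∂y = -30*y + 5
∂V₃/∂z = -y^2
∇·V = 4*x*y + 8*x*z - y^2 - 30*y + 5
At (1, 1, -3): -46.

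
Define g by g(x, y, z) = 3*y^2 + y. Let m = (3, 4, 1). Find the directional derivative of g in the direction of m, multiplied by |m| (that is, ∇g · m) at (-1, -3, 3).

-68

∂g/∂x = 0
∂g/∂y = 6*y + 1
∂g/∂z = 0
∇g at (-1, -3, 3) = (0, -17, 0)
∇g · m = (0)(3) + (-17)(4) + (0)(1) = -68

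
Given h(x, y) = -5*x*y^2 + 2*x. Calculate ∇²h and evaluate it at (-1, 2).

10

∂²h/∂x² = 0
∂²h/∂y² = -10*x
∇²h = -10*x
At (-1, 2): 10.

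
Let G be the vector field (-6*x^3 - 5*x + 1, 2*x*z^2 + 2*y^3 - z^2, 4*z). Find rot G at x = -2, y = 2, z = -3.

(∇×G)₁ = ∂G₃/∂y − ∂G₂/∂z = -4*x*z + 2*z
(∇×G)₂ = ∂G₁/∂z − ∂G₃/∂x = 0
(∇×G)₃ = ∂G₂/∂x − ∂G₁/∂y = 2*z^2
∇×G = (-4*x*z + 2*z, 0, 2*z^2)
At (-2, 2, -3): (-30, 0, 18).

(-30, 0, 18)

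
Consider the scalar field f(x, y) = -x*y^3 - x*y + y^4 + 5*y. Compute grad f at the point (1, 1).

(-2, 5)

∂f/∂x = -y^3 - y
∂f/∂y = -3*x*y^2 - x + 4*y^3 + 5
∇f = (-y^3 - y, -3*x*y^2 - x + 4*y^3 + 5)
At (1, 1): (-2, 5).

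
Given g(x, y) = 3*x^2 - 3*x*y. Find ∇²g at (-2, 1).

∂²g/∂x² = 6
∂²g/∂y² = 0
∇²g = 6
At (-2, 1): 6.

6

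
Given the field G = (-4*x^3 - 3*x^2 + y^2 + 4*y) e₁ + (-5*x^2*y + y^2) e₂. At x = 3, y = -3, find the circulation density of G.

92

∂G₂/∂x = -10*x*y
∂G₁/∂y = 2*y + 4
Scalar curl = -10*x*y - 2*y - 4
At (3, -3): 92.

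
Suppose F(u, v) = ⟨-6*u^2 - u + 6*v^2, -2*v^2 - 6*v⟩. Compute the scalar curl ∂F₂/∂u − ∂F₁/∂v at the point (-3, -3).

∂F₂/∂u = 0
∂F₁/∂v = 12*v
Scalar curl = -12*v
At (-3, -3): 36.

36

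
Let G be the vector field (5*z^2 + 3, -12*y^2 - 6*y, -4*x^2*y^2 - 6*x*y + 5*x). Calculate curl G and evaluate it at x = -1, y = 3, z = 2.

(-18, -39, 0)

(∇×G)₁ = ∂G₃/∂y − ∂G₂/∂z = -8*x^2*y - 6*x
(∇×G)₂ = ∂G₁/∂z − ∂G₃/∂x = 8*x*y^2 + 6*y + 10*z - 5
(∇×G)₃ = ∂G₂/∂x − ∂G₁/∂y = 0
∇×G = (-8*x^2*y - 6*x, 8*x*y^2 + 6*y + 10*z - 5, 0)
At (-1, 3, 2): (-18, -39, 0).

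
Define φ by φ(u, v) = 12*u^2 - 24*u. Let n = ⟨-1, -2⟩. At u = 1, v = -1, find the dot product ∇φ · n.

∂φ/∂u = 24*u - 24
∂φ/∂v = 0
∇φ at (1, -1) = (0, 0)
∇φ · n = (0)(-1) + (0)(-2) = 0

0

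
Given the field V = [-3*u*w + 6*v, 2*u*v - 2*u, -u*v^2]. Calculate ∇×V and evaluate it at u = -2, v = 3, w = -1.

(∇×V)₁ = ∂V₃/∂v − ∂V₂/∂w = -2*u*v
(∇×V)₂ = ∂V₁/∂w − ∂V₃/∂u = -3*u + v^2
(∇×V)₃ = ∂V₂/∂u − ∂V₁/∂v = 2*v - 8
∇×V = (-2*u*v, -3*u + v^2, 2*v - 8)
At (-2, 3, -1): (12, 15, -2).

(12, 15, -2)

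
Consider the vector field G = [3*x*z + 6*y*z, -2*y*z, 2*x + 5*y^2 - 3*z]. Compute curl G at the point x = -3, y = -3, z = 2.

(-36, -29, -12)

(∇×G)₁ = ∂G₃/∂y − ∂G₂/∂z = 12*y
(∇×G)₂ = ∂G₁/∂z − ∂G₃/∂x = 3*x + 6*y - 2
(∇×G)₃ = ∂G₂/∂x − ∂G₁/∂y = -6*z
∇×G = (12*y, 3*x + 6*y - 2, -6*z)
At (-3, -3, 2): (-36, -29, -12).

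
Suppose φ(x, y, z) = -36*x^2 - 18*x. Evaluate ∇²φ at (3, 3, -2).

-72

∂²φ/∂x² = -72
∂²φ/∂y² = 0
∂²φ/∂z² = 0
∇²φ = -72
At (3, 3, -2): -72.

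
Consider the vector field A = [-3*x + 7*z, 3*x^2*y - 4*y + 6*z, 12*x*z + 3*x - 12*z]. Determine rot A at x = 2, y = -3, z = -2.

(-6, 28, -36)

(∇×A)₁ = ∂A₃/∂y − ∂A₂/∂z = -6
(∇×A)₂ = ∂A₁/∂z − ∂A₃/∂x = -12*z + 4
(∇×A)₃ = ∂A₂/∂x − ∂A₁/∂y = 6*x*y
∇×A = (-6, -12*z + 4, 6*x*y)
At (2, -3, -2): (-6, 28, -36).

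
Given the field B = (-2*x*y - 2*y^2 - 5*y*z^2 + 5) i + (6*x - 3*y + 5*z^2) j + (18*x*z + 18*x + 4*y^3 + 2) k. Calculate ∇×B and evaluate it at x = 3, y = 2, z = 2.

(28, -94, 40)

(∇×B)₁ = ∂B₃/∂y − ∂B₂/∂z = 12*y^2 - 10*z
(∇×B)₂ = ∂B₁/∂z − ∂B₃/∂x = -10*y*z - 18*z - 18
(∇×B)₃ = ∂B₂/∂x − ∂B₁/∂y = 2*x + 4*y + 5*z^2 + 6
∇×B = (12*y^2 - 10*z, -10*y*z - 18*z - 18, 2*x + 4*y + 5*z^2 + 6)
At (3, 2, 2): (28, -94, 40).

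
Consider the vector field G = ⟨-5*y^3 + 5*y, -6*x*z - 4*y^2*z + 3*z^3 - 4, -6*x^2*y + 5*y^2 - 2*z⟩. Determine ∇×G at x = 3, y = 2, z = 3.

(∇×G)₁ = ∂G₃/∂y − ∂G₂/∂z = -6*x^2 + 6*x + 4*y^2 + 10*y - 9*z^2
(∇×G)₂ = ∂G₁/∂z − ∂G₃/∂x = 12*x*y
(∇×G)₃ = ∂G₂/∂x − ∂G₁/∂y = 15*y^2 - 6*z - 5
∇×G = (-6*x^2 + 6*x + 4*y^2 + 10*y - 9*z^2, 12*x*y, 15*y^2 - 6*z - 5)
At (3, 2, 3): (-81, 72, 37).

(-81, 72, 37)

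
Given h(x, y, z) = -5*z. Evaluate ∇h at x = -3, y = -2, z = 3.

∂h/∂x = 0
∂h/∂y = 0
∂h/∂z = -5
∇h = (0, 0, -5)
At (-3, -2, 3): (0, 0, -5).

(0, 0, -5)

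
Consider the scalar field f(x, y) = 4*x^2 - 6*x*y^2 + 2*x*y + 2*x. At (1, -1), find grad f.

(2, 14)

∂f/∂x = 8*x - 6*y^2 + 2*y + 2
∂f/∂y = -12*x*y + 2*x
∇f = (8*x - 6*y^2 + 2*y + 2, -12*x*y + 2*x)
At (1, -1): (2, 14).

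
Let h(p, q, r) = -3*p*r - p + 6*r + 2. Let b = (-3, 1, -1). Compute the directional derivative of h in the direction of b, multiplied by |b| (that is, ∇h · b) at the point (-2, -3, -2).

∂h/∂p = -3*r - 1
∂h/∂q = 0
∂h/∂r = -3*p + 6
∇h at (-2, -3, -2) = (5, 0, 12)
∇h · b = (5)(-3) + (0)(1) + (12)(-1) = -27

-27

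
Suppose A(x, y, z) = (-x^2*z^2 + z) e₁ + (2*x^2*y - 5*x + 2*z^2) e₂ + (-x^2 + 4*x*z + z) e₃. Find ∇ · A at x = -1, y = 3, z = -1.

1

∂A₁/∂x = -2*x*z^2
∂A₂/∂y = 2*x^2
∂A₃/∂z = 4*x + 1
∇·A = 2*x^2 - 2*x*z^2 + 4*x + 1
At (-1, 3, -1): 1.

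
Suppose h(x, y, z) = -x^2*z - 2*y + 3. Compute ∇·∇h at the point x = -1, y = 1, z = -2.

∂²h/∂x² = -2*z
∂²h/∂y² = 0
∂²h/∂z² = 0
∇²h = -2*z
At (-1, 1, -2): 4.

4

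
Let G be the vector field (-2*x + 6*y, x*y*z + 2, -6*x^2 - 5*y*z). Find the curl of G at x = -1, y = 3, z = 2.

(-7, -12, 0)

(∇×G)₁ = ∂G₃/∂y − ∂G₂/∂z = -x*y - 5*z
(∇×G)₂ = ∂G₁/∂z − ∂G₃/∂x = 12*x
(∇×G)₃ = ∂G₂/∂x − ∂G₁/∂y = y*z - 6
∇×G = (-x*y - 5*z, 12*x, y*z - 6)
At (-1, 3, 2): (-7, -12, 0).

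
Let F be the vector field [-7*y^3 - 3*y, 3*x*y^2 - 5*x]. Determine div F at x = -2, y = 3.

-36

∂F₁/∂x = 0
∂F₂/∂y = 6*x*y
∇·F = 6*x*y
At (-2, 3): -36.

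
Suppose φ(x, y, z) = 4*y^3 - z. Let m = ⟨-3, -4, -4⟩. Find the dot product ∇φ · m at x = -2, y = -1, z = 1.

-44

∂φ/∂x = 0
∂φ/∂y = 12*y^2
∂φ/∂z = -1
∇φ at (-2, -1, 1) = (0, 12, -1)
∇φ · m = (0)(-3) + (12)(-4) + (-1)(-4) = -44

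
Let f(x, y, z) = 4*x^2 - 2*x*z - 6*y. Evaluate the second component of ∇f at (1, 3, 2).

(∇f)_2 = ∂f/∂y = -6
At (1, 3, 2): -6.

-6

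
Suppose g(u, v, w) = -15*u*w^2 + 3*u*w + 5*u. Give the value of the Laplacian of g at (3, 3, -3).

-90

∂²g/∂u² = 0
∂²g/∂v² = 0
∂²g/∂w² = -30*u
∇²g = -30*u
At (3, 3, -3): -90.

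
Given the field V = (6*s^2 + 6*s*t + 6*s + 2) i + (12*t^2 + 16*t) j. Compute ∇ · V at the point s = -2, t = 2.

58

∂V₁/∂s = 12*s + 6*t + 6
∂V₂/∂t = 24*t + 16
∇·V = 12*s + 30*t + 22
At (-2, 2): 58.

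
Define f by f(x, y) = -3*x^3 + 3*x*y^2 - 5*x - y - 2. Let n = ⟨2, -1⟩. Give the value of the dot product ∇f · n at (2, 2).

-81

∂f/∂x = -9*x^2 + 3*y^2 - 5
∂f/∂y = 6*x*y - 1
∇f at (2, 2) = (-29, 23)
∇f · n = (-29)(2) + (23)(-1) = -81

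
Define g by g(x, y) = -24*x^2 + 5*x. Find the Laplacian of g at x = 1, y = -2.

-48

∂²g/∂x² = -48
∂²g/∂y² = 0
∇²g = -48
At (1, -2): -48.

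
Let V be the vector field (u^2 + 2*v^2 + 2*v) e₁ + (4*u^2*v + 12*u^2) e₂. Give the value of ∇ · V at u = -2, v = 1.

∂V₁/∂u = 2*u
∂V₂/∂v = 4*u^2
∇·V = 4*u^2 + 2*u
At (-2, 1): 12.

12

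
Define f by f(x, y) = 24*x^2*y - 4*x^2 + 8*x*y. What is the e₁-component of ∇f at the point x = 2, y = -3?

-328

(∇f)_1 = ∂f/∂x = 48*x*y - 8*x + 8*y
At (2, -3): -328.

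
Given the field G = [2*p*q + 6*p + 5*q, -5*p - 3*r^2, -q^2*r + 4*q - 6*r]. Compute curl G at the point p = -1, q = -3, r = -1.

(∇×G)₁ = ∂G₃/∂q − ∂G₂/∂r = -2*q*r + 6*r + 4
(∇×G)₂ = ∂G₁/∂r − ∂G₃/∂p = 0
(∇×G)₃ = ∂G₂/∂p − ∂G₁/∂q = -2*p - 10
∇×G = (-2*q*r + 6*r + 4, 0, -2*p - 10)
At (-1, -3, -1): (-8, 0, -8).

(-8, 0, -8)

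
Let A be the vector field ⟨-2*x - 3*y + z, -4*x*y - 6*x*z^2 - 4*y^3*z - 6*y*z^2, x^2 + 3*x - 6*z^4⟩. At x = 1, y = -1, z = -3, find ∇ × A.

(-4, -4, -47)

(∇×A)₁ = ∂A₃/∂y − ∂A₂/∂z = 12*x*z + 4*y^3 + 12*y*z
(∇×A)₂ = ∂A₁/∂z − ∂A₃/∂x = -2*x - 2
(∇×A)₃ = ∂A₂/∂x − ∂A₁/∂y = -4*y - 6*z^2 + 3
∇×A = (12*x*z + 4*y^3 + 12*y*z, -2*x - 2, -4*y - 6*z^2 + 3)
At (1, -1, -3): (-4, -4, -47).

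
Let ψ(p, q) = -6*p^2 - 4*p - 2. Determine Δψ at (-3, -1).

∂²ψ/∂p² = -12
∂²ψ/∂q² = 0
∇²ψ = -12
At (-3, -1): -12.

-12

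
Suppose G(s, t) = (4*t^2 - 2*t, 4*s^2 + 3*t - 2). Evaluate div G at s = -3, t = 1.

3

∂G₁/∂s = 0
∂G₂/∂t = 3
∇·G = 3
At (-3, 1): 3.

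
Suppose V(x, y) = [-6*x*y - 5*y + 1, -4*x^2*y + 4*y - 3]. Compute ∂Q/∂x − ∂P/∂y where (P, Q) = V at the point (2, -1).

33

∂V₂/∂x = -8*x*y
∂V₁/∂y = -6*x - 5
Scalar curl = -8*x*y + 6*x + 5
At (2, -1): 33.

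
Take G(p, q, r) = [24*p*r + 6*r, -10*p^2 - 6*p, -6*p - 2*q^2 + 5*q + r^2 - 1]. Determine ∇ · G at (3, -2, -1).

∂G₁/∂p = 24*r
∂G₂/∂q = 0
∂G₃/∂r = 2*r
∇·G = 26*r
At (3, -2, -1): -26.

-26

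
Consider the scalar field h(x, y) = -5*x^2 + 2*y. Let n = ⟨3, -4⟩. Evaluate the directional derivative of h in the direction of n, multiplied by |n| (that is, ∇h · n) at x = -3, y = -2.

∂h/∂x = -10*x
∂h/∂y = 2
∇h at (-3, -2) = (30, 2)
∇h · n = (30)(3) + (2)(-4) = 82

82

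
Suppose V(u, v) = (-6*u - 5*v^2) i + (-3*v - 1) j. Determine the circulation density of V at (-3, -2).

-20

∂V₂/∂u = 0
∂V₁/∂v = -10*v
Scalar curl = 10*v
At (-3, -2): -20.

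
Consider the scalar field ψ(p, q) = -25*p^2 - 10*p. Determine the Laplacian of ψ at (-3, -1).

∂²ψ/∂p² = -50
∂²ψ/∂q² = 0
∇²ψ = -50
At (-3, -1): -50.

-50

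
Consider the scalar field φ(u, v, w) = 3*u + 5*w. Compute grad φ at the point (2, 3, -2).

(3, 0, 5)

∂φ/∂u = 3
∂φ/∂v = 0
∂φ/∂w = 5
∇φ = (3, 0, 5)
At (2, 3, -2): (3, 0, 5).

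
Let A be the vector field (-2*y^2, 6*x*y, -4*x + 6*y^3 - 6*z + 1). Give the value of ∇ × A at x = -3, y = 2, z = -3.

(∇×A)₁ = ∂A₃/∂y − ∂A₂/∂z = 18*y^2
(∇×A)₂ = ∂A₁/∂z − ∂A₃/∂x = 4
(∇×A)₃ = ∂A₂/∂x − ∂A₁/∂y = 10*y
∇×A = (18*y^2, 4, 10*y)
At (-3, 2, -3): (72, 4, 20).

(72, 4, 20)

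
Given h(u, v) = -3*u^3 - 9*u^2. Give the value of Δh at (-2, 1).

18

∂²h/∂u² = -18*(u + 1)
∂²h/∂v² = 0
∇²h = -18*u - 18
At (-2, 1): 18.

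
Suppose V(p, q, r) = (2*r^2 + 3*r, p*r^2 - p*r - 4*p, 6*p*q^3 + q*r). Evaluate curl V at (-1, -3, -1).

(∇×V)₁ = ∂V₃/∂q − ∂V₂/∂r = 18*p*q^2 - 2*p*r + p + r
(∇×V)₂ = ∂V₁/∂r − ∂V₃/∂p = -6*q^3 + 4*r + 3
(∇×V)₃ = ∂V₂/∂p − ∂V₁/∂q = r^2 - r - 4
∇×V = (18*p*q^2 - 2*p*r + p + r, -6*q^3 + 4*r + 3, r^2 - r - 4)
At (-1, -3, -1): (-166, 161, -2).

(-166, 161, -2)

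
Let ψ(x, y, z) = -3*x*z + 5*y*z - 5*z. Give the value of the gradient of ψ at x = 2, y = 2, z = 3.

∂ψ/∂x = -3*z
∂ψ/∂y = 5*z
∂ψ/∂z = -3*x + 5*y - 5
∇ψ = (-3*z, 5*z, -3*x + 5*y - 5)
At (2, 2, 3): (-9, 15, -1).

(-9, 15, -1)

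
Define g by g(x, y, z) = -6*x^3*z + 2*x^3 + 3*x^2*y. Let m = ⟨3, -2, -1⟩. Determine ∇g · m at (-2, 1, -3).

∂g/∂x = -18*x^2*z + 6*x^2 + 6*x*y
∂g/∂y = 3*x^2
∂g/∂z = -6*x^3
∇g at (-2, 1, -3) = (228, 12, 48)
∇g · m = (228)(3) + (12)(-2) + (48)(-1) = 612

612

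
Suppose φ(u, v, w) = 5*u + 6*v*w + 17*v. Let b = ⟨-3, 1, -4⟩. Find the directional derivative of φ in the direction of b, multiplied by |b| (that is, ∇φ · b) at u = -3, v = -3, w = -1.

68

∂φ/∂u = 5
∂φ/∂v = 6*w + 17
∂φ/∂w = 6*v
∇φ at (-3, -3, -1) = (5, 11, -18)
∇φ · b = (5)(-3) + (11)(1) + (-18)(-4) = 68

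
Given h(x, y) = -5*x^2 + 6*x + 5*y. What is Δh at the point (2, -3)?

∂²h/∂x² = -10
∂²h/∂y² = 0
∇²h = -10
At (2, -3): -10.

-10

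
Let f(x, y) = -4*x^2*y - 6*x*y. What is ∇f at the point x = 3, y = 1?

(-30, -54)

∂f/∂x = -8*x*y - 6*y
∂f/∂y = -4*x^2 - 6*x
∇f = (-8*x*y - 6*y, -4*x^2 - 6*x)
At (3, 1): (-30, -54).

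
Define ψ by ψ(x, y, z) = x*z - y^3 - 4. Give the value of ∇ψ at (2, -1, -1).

(-1, -3, 2)

∂ψ/∂x = z
∂ψ/∂y = -3*y^2
∂ψ/∂z = x
∇ψ = (z, -3*y^2, x)
At (2, -1, -1): (-1, -3, 2).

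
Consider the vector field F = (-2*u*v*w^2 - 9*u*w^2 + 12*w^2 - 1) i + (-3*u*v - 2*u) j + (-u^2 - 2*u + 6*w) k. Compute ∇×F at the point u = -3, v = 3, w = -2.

(∇×F)₁ = ∂F₃/∂v − ∂F₂/∂w = 0
(∇×F)₂ = ∂F₁/∂w − ∂F₃/∂u = -4*u*v*w - 18*u*w + 2*u + 24*w + 2
(∇×F)₃ = ∂F₂/∂u − ∂F₁/∂v = 2*u*w^2 - 3*v - 2
∇×F = (0, -4*u*v*w - 18*u*w + 2*u + 24*w + 2, 2*u*w^2 - 3*v - 2)
At (-3, 3, -2): (0, -232, -35).

(0, -232, -35)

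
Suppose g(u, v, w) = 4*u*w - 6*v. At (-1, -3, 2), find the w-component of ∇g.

(∇g)_3 = ∂g/∂w = 4*u
At (-1, -3, 2): -4.

-4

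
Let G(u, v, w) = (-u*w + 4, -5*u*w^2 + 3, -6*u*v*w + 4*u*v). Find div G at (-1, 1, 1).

∂G₁/∂u = -w
∂G₂/∂v = 0
∂G₃/∂w = -6*u*v
∇·G = -6*u*v - w
At (-1, 1, 1): 5.

5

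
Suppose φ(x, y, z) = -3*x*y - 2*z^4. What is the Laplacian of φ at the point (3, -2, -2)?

-96

∂²φ/∂x² = 0
∂²φ/∂y² = 0
∂²φ/∂z² = -24*z^2
∇²φ = -24*z^2
At (3, -2, -2): -96.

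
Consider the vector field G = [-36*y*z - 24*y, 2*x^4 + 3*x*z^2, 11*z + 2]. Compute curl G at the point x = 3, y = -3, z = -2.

(∇×G)₁ = ∂G₃/∂y − ∂G₂/∂z = -6*x*z
(∇×G)₂ = ∂G₁/∂z − ∂G₃/∂x = -36*y
(∇×G)₃ = ∂G₂/∂x − ∂G₁/∂y = 8*x^3 + 3*z^2 + 36*z + 24
∇×G = (-6*x*z, -36*y, 8*x^3 + 3*z^2 + 36*z + 24)
At (3, -3, -2): (36, 108, 180).

(36, 108, 180)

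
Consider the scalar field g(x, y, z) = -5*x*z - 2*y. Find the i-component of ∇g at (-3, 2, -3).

15

(∇g)_1 = ∂g/∂x = -5*z
At (-3, 2, -3): 15.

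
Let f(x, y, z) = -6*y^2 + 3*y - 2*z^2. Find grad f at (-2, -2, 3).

(0, 27, -12)

∂f/∂x = 0
∂f/∂y = -12*y + 3
∂f/∂z = -4*z
∇f = (0, -12*y + 3, -4*z)
At (-2, -2, 3): (0, 27, -12).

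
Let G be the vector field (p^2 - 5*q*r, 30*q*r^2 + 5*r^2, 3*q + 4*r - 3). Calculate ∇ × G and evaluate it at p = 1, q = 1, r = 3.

(-207, -5, 15)

(∇×G)₁ = ∂G₃/∂q − ∂G₂/∂r = -60*q*r - 10*r + 3
(∇×G)₂ = ∂G₁/∂r − ∂G₃/∂p = -5*q
(∇×G)₃ = ∂G₂/∂p − ∂G₁/∂q = 5*r
∇×G = (-60*q*r - 10*r + 3, -5*q, 5*r)
At (1, 1, 3): (-207, -5, 15).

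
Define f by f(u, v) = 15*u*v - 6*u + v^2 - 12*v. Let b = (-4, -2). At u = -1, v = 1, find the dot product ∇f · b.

14

∂f/∂u = 15*v - 6
∂f/∂v = 15*u + 2*v - 12
∇f at (-1, 1) = (9, -25)
∇f · b = (9)(-4) + (-25)(-2) = 14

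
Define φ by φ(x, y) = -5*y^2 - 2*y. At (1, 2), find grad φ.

(0, -22)

∂φ/∂x = 0
∂φ/∂y = -10*y - 2
∇φ = (0, -10*y - 2)
At (1, 2): (0, -22).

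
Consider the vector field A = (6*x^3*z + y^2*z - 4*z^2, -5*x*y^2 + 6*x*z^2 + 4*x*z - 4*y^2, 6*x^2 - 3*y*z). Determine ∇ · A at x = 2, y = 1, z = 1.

∂A₁/∂x = 18*x^2*z
∂A₂/∂y = -10*x*y - 8*y
∂A₃/∂z = -3*y
∇·A = 18*x^2*z - 10*x*y - 11*y
At (2, 1, 1): 41.

41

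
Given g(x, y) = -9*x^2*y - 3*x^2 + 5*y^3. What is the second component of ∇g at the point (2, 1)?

(∇g)_2 = ∂g/∂y = -9*x^2 + 15*y^2
At (2, 1): -21.

-21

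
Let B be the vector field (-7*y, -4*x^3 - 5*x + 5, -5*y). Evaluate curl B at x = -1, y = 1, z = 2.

(-5, 0, -10)

(∇×B)₁ = ∂B₃/∂y − ∂B₂/∂z = -5
(∇×B)₂ = ∂B₁/∂z − ∂B₃/∂x = 0
(∇×B)₃ = ∂B₂/∂x − ∂B₁/∂y = -12*x^2 + 2
∇×B = (-5, 0, -12*x^2 + 2)
At (-1, 1, 2): (-5, 0, -10).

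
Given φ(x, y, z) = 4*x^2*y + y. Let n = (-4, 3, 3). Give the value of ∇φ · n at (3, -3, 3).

∂φ/∂x = 8*x*y
∂φ/∂y = 4*x^2 + 1
∂φ/∂z = 0
∇φ at (3, -3, 3) = (-72, 37, 0)
∇φ · n = (-72)(-4) + (37)(3) + (0)(3) = 399

399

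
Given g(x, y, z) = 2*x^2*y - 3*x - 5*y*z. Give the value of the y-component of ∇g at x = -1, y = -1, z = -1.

(∇g)_2 = ∂g/∂y = 2*x^2 - 5*z
At (-1, -1, -1): 7.

7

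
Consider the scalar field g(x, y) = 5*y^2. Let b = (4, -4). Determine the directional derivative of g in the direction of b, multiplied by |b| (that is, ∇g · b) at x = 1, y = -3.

120

∂g/∂x = 0
∂g/∂y = 10*y
∇g at (1, -3) = (0, -30)
∇g · b = (0)(4) + (-30)(-4) = 120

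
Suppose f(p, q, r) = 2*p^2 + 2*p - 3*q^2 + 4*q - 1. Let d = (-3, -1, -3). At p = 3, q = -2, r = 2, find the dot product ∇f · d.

∂f/∂p = 4*p + 2
∂f/∂q = -6*q + 4
∂f/∂r = 0
∇f at (3, -2, 2) = (14, 16, 0)
∇f · d = (14)(-3) + (16)(-1) + (0)(-3) = -58

-58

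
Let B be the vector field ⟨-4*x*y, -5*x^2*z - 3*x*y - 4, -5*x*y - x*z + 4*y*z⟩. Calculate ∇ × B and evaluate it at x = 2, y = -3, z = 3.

(∇×B)₁ = ∂B₃/∂y − ∂B₂/∂z = 5*x^2 - 5*x + 4*z
(∇×B)₂ = ∂B₁/∂z − ∂B₃/∂x = 5*y + z
(∇×B)₃ = ∂B₂/∂x − ∂B₁/∂y = -10*x*z + 4*x - 3*y
∇×B = (5*x^2 - 5*x + 4*z, 5*y + z, -10*x*z + 4*x - 3*y)
At (2, -3, 3): (22, -12, -43).

(22, -12, -43)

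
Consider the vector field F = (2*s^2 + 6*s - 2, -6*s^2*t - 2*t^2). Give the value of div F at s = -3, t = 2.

-68

∂F₁/∂s = 4*s + 6
∂F₂/∂t = -6*s^2 - 4*t
∇·F = -6*s^2 + 4*s - 4*t + 6
At (-3, 2): -68.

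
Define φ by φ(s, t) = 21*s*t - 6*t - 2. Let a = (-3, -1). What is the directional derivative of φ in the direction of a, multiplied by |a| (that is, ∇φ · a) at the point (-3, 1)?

6

∂φ/∂s = 21*t
∂φ/∂t = 21*s - 6
∇φ at (-3, 1) = (21, -69)
∇φ · a = (21)(-3) + (-69)(-1) = 6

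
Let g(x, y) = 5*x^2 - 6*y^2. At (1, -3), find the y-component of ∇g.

(∇g)_2 = ∂g/∂y = -12*y
At (1, -3): 36.

36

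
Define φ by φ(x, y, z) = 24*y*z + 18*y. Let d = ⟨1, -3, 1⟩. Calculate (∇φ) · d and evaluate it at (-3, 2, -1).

∂φ/∂x = 0
∂φ/∂y = 24*z + 18
∂φ/∂z = 24*y
∇φ at (-3, 2, -1) = (0, -6, 48)
∇φ · d = (0)(1) + (-6)(-3) + (48)(1) = 66

66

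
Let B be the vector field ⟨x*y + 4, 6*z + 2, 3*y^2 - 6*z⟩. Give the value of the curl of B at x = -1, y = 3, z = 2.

(∇×B)₁ = ∂B₃/∂y − ∂B₂/∂z = 6*y - 6
(∇×B)₂ = ∂B₁/∂z − ∂B₃/∂x = 0
(∇×B)₃ = ∂B₂/∂x − ∂B₁/∂y = -x
∇×B = (6*y - 6, 0, -x)
At (-1, 3, 2): (12, 0, 1).

(12, 0, 1)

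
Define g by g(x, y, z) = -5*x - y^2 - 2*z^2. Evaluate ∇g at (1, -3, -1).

∂g/∂x = -5
∂g/∂y = -2*y
∂g/∂z = -4*z
∇g = (-5, -2*y, -4*z)
At (1, -3, -1): (-5, 6, 4).

(-5, 6, 4)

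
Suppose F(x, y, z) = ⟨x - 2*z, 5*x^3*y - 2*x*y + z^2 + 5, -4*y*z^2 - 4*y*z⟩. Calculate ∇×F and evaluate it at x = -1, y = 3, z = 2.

(∇×F)₁ = ∂F₃/∂y − ∂F₂/∂z = -4*z^2 - 6*z
(∇×F)₂ = ∂F₁/∂z − ∂F₃/∂x = -2
(∇×F)₃ = ∂F₂/∂x − ∂F₁/∂y = 15*x^2*y - 2*y
∇×F = (-4*z^2 - 6*z, -2, 15*x^2*y - 2*y)
At (-1, 3, 2): (-28, -2, 39).

(-28, -2, 39)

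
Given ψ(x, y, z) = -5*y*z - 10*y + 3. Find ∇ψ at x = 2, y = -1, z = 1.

∂ψ/∂x = 0
∂ψ/∂y = -5*z - 10
∂ψ/∂z = -5*y
∇ψ = (0, -5*z - 10, -5*y)
At (2, -1, 1): (0, -15, 5).

(0, -15, 5)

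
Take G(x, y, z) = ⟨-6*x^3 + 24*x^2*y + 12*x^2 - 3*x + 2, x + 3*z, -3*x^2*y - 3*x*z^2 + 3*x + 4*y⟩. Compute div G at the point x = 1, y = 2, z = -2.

111

∂G₁/∂x = -18*x^2 + 48*x*y + 24*x - 3
∂G₂/∂y = 0
∂G₃/∂z = -6*x*z
∇·G = -18*x^2 + 48*x*y - 6*x*z + 24*x - 3
At (1, 2, -2): 111.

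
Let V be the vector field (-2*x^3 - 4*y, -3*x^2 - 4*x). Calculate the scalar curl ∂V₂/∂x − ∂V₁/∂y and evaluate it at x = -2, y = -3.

∂V₂/∂x = -6*x - 4
∂V₁/∂y = -4
Scalar curl = -6*x
At (-2, -3): 12.

12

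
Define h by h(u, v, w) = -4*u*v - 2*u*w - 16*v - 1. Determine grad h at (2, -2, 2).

∂h/∂u = -4*v - 2*w
∂h/∂v = -4*u - 16
∂h/∂w = -2*u
∇h = (-4*v - 2*w, -4*u - 16, -2*u)
At (2, -2, 2): (4, -24, -4).

(4, -24, -4)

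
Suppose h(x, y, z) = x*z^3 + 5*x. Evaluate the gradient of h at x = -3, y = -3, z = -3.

∂h/∂x = z^3 + 5
∂h/∂y = 0
∂h/∂z = 3*x*z^2
∇h = (z^3 + 5, 0, 3*x*z^2)
At (-3, -3, -3): (-22, 0, -81).

(-22, 0, -81)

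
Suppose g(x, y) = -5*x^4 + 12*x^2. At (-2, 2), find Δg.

-216

∂²g/∂x² = 12*(-5*x^2 + 2)
∂²g/∂y² = 0
∇²g = -60*x^2 + 24
At (-2, 2): -216.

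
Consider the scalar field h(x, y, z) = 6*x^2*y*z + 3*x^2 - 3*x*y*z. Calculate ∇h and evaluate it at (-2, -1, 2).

(42, 60, -30)

∂h/∂x = 12*x*y*z + 6*x - 3*y*z
∂h/∂y = 6*x^2*z - 3*x*z
∂h/∂z = 6*x^2*y - 3*x*y
∇h = (12*x*y*z + 6*x - 3*y*z, 6*x^2*z - 3*x*z, 6*x^2*y - 3*x*y)
At (-2, -1, 2): (42, 60, -30).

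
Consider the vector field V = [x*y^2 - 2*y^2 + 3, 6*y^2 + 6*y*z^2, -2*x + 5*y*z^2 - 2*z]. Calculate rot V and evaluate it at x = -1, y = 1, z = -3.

(∇×V)₁ = ∂V₃/∂y − ∂V₂/∂z = -12*y*z + 5*z^2
(∇×V)₂ = ∂V₁/∂z − ∂V₃/∂x = 2
(∇×V)₃ = ∂V₂/∂x − ∂V₁/∂y = -2*x*y + 4*y
∇×V = (-12*y*z + 5*z^2, 2, -2*x*y + 4*y)
At (-1, 1, -3): (81, 2, 6).

(81, 2, 6)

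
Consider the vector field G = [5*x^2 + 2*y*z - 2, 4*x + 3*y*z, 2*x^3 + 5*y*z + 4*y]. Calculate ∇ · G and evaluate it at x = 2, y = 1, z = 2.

∂G₁/∂x = 10*x
∂G₂/∂y = 3*z
∂G₃/∂z = 5*y
∇·G = 10*x + 5*y + 3*z
At (2, 1, 2): 31.

31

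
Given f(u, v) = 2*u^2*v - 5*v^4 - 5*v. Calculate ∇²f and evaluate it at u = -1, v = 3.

-528

∂²f/∂u² = 4*v
∂²f/∂v² = -60*v^2
∇²f = -60*v^2 + 4*v
At (-1, 3): -528.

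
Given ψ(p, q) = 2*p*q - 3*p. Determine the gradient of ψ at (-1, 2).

(1, -2)

∂ψ/∂p = 2*q - 3
∂ψ/∂q = 2*p
∇ψ = (2*q - 3, 2*p)
At (-1, 2): (1, -2).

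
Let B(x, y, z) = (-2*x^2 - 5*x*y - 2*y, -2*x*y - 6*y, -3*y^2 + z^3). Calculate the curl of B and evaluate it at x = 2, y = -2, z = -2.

(12, 0, 16)

(∇×B)₁ = ∂B₃/∂y − ∂B₂/∂z = -6*y
(∇×B)₂ = ∂B₁/∂z − ∂B₃/∂x = 0
(∇×B)₃ = ∂B₂/∂x − ∂B₁/∂y = 5*x - 2*y + 2
∇×B = (-6*y, 0, 5*x - 2*y + 2)
At (2, -2, -2): (12, 0, 16).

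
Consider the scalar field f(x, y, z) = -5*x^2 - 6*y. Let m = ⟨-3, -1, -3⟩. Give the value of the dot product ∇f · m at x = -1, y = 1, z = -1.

∂f/∂x = -10*x
∂f/∂y = -6
∂f/∂z = 0
∇f at (-1, 1, -1) = (10, -6, 0)
∇f · m = (10)(-3) + (-6)(-1) + (0)(-3) = -24

-24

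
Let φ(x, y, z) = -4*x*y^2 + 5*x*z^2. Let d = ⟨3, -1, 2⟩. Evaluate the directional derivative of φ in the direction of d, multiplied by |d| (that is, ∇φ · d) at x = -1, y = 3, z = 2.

-112

∂φ/∂x = -4*y^2 + 5*z^2
∂φ/∂y = -8*x*y
∂φ/∂z = 10*x*z
∇φ at (-1, 3, 2) = (-16, 24, -20)
∇φ · d = (-16)(3) + (24)(-1) + (-20)(2) = -112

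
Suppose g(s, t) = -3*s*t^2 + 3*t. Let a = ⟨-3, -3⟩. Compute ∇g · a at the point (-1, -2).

63

∂g/∂s = -3*t^2
∂g/∂t = -6*s*t + 3
∇g at (-1, -2) = (-12, -9)
∇g · a = (-12)(-3) + (-9)(-3) = 63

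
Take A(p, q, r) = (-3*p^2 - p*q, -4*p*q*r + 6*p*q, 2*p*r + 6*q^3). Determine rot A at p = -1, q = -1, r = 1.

(22, -2, -3)

(∇×A)₁ = ∂A₃/∂q − ∂A₂/∂r = 4*p*q + 18*q^2
(∇×A)₂ = ∂A₁/∂r − ∂A₃/∂p = -2*r
(∇×A)₃ = ∂A₂/∂p − ∂A₁/∂q = p - 4*q*r + 6*q
∇×A = (4*p*q + 18*q^2, -2*r, p - 4*q*r + 6*q)
At (-1, -1, 1): (22, -2, -3).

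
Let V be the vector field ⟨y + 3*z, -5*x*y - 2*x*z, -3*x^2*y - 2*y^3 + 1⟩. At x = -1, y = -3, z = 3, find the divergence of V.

∂V₁/∂x = 0
∂V₂/∂y = -5*x
∂V₃/∂z = 0
∇·V = -5*x
At (-1, -3, 3): 5.

5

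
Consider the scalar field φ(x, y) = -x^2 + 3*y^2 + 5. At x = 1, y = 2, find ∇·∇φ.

4

∂²φ/∂x² = -2
∂²φ/∂y² = 6
∇²φ = 4
At (1, 2): 4.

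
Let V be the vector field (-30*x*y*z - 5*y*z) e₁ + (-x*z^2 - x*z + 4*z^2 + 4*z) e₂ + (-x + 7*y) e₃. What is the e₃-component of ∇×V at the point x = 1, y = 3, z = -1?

(∇×V)_3 = ∂V₂/∂x − ∂V₁/∂y
= -z^2 - z − (-30*x*z - 5*z)
= 30*x*z - z^2 + 4*z
At (1, 3, -1): -35.

-35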